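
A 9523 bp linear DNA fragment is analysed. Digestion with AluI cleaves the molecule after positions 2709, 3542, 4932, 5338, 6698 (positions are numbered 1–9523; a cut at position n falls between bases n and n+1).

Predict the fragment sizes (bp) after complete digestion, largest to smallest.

2825, 2709, 1390, 1360, 833, 406 bp

Linear molecule, 5 cuts → 6 fragments:
  2709 − 0 = 2709 bp
  3542 − 2709 = 833 bp
  4932 − 3542 = 1390 bp
  5338 − 4932 = 406 bp
  6698 − 5338 = 1360 bp
  9523 − 6698 = 2825 bp
Sorted largest to smallest: 2825, 2709, 1390, 1360, 833, 406 bp.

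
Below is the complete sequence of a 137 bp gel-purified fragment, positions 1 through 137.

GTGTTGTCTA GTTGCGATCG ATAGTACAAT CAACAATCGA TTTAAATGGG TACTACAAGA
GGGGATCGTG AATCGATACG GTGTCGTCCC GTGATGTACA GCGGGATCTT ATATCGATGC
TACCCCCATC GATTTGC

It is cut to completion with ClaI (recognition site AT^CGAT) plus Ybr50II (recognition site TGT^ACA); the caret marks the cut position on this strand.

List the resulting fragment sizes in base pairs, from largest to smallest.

ClaI sites (ATCGAT) start at positions 17, 36, 72, 113, 128.
ClaI cuts after base 2 of each site, so after positions 18, 37, 73, 114, 129.
The Ybr50II site (TGTACA) starts at position 95.
Ybr50II cuts after base 3 of each site, so after position 97.
Combined cut positions: 18, 37, 73, 97, 114, 129.
Linear molecule, 6 cuts → 7 fragments:
  1–18 → 18 bp
  19–37 → 19 bp
  38–73 → 36 bp
  74–97 → 24 bp
  98–114 → 17 bp
  115–129 → 15 bp
  130–137 → 8 bp
Sorted largest to smallest: 36, 24, 19, 18, 17, 15, 8 bp.

36, 24, 19, 18, 17, 15, 8 bp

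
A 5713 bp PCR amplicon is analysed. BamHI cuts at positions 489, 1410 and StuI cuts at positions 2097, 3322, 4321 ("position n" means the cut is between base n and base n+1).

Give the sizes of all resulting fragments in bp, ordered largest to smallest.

Combined cut positions (sorted): 489, 1410, 2097, 3322, 4321.
Linear molecule, 5 cuts → 6 fragments:
  489 − 0 = 489 bp
  1410 − 489 = 921 bp
  2097 − 1410 = 687 bp
  3322 − 2097 = 1225 bp
  4321 − 3322 = 999 bp
  5713 − 4321 = 1392 bp
Sorted largest to smallest: 1392, 1225, 999, 921, 687, 489 bp.

1392, 1225, 999, 921, 687, 489 bp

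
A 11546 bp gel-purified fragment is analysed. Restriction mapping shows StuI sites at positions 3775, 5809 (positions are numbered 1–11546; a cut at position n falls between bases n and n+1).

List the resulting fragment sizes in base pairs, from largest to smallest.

5737, 3775, 2034 bp

Linear molecule, 2 cuts → 3 fragments:
  3775 − 0 = 3775 bp
  5809 − 3775 = 2034 bp
  11546 − 5809 = 5737 bp
Sorted largest to smallest: 5737, 3775, 2034 bp.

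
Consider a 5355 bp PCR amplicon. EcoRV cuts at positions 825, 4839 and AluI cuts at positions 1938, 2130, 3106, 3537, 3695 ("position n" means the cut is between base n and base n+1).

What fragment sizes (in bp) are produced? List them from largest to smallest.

1144, 1113, 976, 825, 516, 431, 192, 158 bp

Combined cut positions (sorted): 825, 1938, 2130, 3106, 3537, 3695, 4839.
Linear molecule, 7 cuts → 8 fragments:
  825 − 0 = 825 bp
  1938 − 825 = 1113 bp
  2130 − 1938 = 192 bp
  3106 − 2130 = 976 bp
  3537 − 3106 = 431 bp
  3695 − 3537 = 158 bp
  4839 − 3695 = 1144 bp
  5355 − 4839 = 516 bp
Sorted largest to smallest: 1144, 1113, 976, 825, 516, 431, 192, 158 bp.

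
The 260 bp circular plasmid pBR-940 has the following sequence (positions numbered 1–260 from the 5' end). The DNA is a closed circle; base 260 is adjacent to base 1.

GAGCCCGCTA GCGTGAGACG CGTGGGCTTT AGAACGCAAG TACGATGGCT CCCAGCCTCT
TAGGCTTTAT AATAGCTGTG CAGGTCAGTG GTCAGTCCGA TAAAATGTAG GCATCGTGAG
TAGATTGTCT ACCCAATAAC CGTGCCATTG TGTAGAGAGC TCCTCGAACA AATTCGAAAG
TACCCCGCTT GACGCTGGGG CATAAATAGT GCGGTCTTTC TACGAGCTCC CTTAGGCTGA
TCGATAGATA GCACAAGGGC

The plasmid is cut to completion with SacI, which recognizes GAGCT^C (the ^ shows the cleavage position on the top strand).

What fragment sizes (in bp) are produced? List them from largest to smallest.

193, 67 bp

SacI sites (GAGCTC) start at positions 157, 224.
SacI cuts after base 5 of each site (before the last base), so after positions 161, 228.
Circular molecule, 2 cuts → 2 fragments:
  162–228 → 67 bp
  229–260 then 1–161 → 32 + 161 = 193 bp
Sorted largest to smallest: 193, 67 bp.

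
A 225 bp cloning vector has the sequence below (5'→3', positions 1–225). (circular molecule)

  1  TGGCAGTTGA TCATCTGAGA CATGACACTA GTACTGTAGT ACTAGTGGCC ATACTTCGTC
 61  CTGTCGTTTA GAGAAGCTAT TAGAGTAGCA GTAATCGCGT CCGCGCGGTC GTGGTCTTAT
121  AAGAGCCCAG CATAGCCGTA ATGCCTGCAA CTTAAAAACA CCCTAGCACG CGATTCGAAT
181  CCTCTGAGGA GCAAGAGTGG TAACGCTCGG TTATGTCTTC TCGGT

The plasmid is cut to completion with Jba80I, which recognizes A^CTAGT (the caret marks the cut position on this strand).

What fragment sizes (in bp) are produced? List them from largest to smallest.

Jba80I sites (ACTAGT) start at positions 27, 41.
Jba80I cuts after the first base of each site, so after positions 27, 41.
Circular molecule, 2 cuts → 2 fragments:
  28–41 → 14 bp
  42–225 then 1–27 → 184 + 27 = 211 bp
Sorted largest to smallest: 211, 14 bp.

211, 14 bp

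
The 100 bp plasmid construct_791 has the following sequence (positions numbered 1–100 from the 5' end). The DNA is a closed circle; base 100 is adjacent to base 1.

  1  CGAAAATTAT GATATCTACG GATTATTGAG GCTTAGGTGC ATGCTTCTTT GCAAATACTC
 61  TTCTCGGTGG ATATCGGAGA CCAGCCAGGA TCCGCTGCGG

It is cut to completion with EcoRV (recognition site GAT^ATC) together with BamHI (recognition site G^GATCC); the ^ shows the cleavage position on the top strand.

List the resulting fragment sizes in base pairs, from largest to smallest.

59, 25, 16 bp

EcoRV sites (GATATC) start at positions 11, 70.
EcoRV cuts after base 3 of each site, so after positions 13, 72.
The BamHI site (GGATCC) starts at position 88.
BamHI cuts after the first base of each site, so after position 88.
Combined cut positions: 13, 72, 88.
Circular molecule, 3 cuts → 3 fragments:
  14–72 → 59 bp
  73–88 → 16 bp
  89–100 then 1–13 → 12 + 13 = 25 bp
Sorted largest to smallest: 59, 25, 16 bp.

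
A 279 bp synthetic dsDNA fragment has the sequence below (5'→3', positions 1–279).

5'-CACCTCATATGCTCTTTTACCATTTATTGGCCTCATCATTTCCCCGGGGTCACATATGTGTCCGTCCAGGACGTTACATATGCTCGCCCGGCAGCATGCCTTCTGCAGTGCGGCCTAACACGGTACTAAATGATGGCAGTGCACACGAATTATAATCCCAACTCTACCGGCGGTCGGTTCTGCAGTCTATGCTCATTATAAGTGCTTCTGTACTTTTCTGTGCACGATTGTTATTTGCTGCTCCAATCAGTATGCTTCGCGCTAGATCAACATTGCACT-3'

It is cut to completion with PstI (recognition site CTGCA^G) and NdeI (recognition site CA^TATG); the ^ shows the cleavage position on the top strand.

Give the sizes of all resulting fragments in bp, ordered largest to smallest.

PstI sites (CTGCAG) start at positions 103, 180.
PstI cuts after base 5 of each site (before the last base), so after positions 107, 184.
NdeI sites (CATATG) start at positions 6, 53, 77.
NdeI cuts after base 2 of each site, so after positions 7, 54, 78.
Combined cut positions: 7, 54, 78, 107, 184.
Linear molecule, 5 cuts → 6 fragments:
  1–7 → 7 bp
  8–54 → 47 bp
  55–78 → 24 bp
  79–107 → 29 bp
  108–184 → 77 bp
  185–279 → 95 bp
Sorted largest to smallest: 95, 77, 47, 29, 24, 7 bp.

95, 77, 47, 29, 24, 7 bp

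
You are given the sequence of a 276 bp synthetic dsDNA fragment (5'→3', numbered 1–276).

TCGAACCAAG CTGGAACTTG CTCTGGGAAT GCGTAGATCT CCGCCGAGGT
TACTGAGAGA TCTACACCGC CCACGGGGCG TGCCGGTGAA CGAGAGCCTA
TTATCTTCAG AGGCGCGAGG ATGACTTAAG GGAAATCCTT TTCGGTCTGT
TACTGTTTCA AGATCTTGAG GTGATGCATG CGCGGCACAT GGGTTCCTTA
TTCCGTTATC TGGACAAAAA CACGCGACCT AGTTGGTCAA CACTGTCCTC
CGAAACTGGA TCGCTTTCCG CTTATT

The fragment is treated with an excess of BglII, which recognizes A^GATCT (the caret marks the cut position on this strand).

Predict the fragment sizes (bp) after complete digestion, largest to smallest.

115, 103, 35, 23 bp

BglII sites (AGATCT) start at positions 35, 58, 161.
BglII cuts after the first base of each site, so after positions 35, 58, 161.
Linear molecule, 3 cuts → 4 fragments:
  1–35 → 35 bp
  36–58 → 23 bp
  59–161 → 103 bp
  162–276 → 115 bp
Sorted largest to smallest: 115, 103, 35, 23 bp.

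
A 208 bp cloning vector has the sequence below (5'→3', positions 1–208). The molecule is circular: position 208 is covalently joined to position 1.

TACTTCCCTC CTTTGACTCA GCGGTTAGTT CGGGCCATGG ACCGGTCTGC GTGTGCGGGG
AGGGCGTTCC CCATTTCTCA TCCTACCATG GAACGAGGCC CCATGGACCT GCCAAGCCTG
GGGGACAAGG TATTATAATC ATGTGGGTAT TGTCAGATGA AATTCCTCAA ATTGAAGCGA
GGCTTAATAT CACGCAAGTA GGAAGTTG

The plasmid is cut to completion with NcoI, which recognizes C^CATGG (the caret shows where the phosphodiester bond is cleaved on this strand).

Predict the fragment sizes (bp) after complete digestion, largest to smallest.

142, 51, 15 bp

NcoI sites (CCATGG) start at positions 35, 86, 101.
NcoI cuts after the first base of each site, so after positions 35, 86, 101.
Circular molecule, 3 cuts → 3 fragments:
  36–86 → 51 bp
  87–101 → 15 bp
  102–208 then 1–35 → 107 + 35 = 142 bp
Sorted largest to smallest: 142, 51, 15 bp.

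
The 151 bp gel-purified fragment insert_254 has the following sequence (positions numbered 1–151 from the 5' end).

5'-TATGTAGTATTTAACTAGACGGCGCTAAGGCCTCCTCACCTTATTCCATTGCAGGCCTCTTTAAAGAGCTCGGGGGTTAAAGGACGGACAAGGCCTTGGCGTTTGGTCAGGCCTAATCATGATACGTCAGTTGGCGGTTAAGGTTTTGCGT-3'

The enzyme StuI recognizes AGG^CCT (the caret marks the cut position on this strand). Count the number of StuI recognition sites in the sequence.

AGGCCT occurs starting at positions 28, 53, 91, 109.
StuI cuts at 4 sites.

4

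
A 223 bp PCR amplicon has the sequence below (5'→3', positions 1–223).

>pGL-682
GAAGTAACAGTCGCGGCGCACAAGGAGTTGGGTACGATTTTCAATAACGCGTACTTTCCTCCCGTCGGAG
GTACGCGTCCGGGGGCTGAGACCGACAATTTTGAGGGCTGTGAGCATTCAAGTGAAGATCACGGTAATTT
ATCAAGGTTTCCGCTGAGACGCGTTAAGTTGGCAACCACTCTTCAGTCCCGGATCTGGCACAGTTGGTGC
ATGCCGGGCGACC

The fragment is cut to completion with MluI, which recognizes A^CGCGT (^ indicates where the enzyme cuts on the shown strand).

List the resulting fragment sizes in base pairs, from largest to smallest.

86, 64, 47, 26 bp

MluI sites (ACGCGT) start at positions 47, 73, 159.
MluI cuts after the first base of each site, so after positions 47, 73, 159.
Linear molecule, 3 cuts → 4 fragments:
  1–47 → 47 bp
  48–73 → 26 bp
  74–159 → 86 bp
  160–223 → 64 bp
Sorted largest to smallest: 86, 64, 47, 26 bp.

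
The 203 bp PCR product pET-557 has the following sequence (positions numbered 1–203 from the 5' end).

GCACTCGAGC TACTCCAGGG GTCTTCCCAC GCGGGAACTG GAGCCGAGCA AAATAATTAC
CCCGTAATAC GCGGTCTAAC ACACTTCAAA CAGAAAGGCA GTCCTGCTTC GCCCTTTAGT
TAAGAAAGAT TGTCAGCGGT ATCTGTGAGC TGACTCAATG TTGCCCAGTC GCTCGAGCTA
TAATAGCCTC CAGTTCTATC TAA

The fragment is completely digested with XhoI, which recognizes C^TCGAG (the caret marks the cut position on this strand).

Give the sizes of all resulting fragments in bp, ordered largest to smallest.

XhoI sites (CTCGAG) start at positions 4, 172.
XhoI cuts after the first base of each site, so after positions 4, 172.
Linear molecule, 2 cuts → 3 fragments:
  1–4 → 4 bp
  5–172 → 168 bp
  173–203 → 31 bp
Sorted largest to smallest: 168, 31, 4 bp.

168, 31, 4 bp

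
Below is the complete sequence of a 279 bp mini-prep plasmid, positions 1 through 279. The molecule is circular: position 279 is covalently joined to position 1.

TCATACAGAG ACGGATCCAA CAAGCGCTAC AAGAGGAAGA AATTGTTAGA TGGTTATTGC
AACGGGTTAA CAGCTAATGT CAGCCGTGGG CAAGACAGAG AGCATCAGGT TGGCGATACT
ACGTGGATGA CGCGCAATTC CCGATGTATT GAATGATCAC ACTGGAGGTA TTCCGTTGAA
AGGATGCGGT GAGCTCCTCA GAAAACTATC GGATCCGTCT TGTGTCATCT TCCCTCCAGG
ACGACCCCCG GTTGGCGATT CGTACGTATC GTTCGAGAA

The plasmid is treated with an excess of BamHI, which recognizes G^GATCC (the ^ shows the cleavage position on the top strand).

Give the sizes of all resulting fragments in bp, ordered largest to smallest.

198, 81 bp

BamHI sites (GGATCC) start at positions 13, 211.
BamHI cuts after the first base of each site, so after positions 13, 211.
Circular molecule, 2 cuts → 2 fragments:
  14–211 → 198 bp
  212–279 then 1–13 → 68 + 13 = 81 bp
Sorted largest to smallest: 198, 81 bp.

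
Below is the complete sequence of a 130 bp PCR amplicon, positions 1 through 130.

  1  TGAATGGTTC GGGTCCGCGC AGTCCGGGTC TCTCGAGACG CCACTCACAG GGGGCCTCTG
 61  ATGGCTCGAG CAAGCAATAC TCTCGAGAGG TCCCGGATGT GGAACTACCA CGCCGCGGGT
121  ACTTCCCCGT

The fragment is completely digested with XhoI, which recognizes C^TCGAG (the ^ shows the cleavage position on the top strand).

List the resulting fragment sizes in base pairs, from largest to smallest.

XhoI sites (CTCGAG) start at positions 32, 65, 82.
XhoI cuts after the first base of each site, so after positions 32, 65, 82.
Linear molecule, 3 cuts → 4 fragments:
  1–32 → 32 bp
  33–65 → 33 bp
  66–82 → 17 bp
  83–130 → 48 bp
Sorted largest to smallest: 48, 33, 32, 17 bp.

48, 33, 32, 17 bp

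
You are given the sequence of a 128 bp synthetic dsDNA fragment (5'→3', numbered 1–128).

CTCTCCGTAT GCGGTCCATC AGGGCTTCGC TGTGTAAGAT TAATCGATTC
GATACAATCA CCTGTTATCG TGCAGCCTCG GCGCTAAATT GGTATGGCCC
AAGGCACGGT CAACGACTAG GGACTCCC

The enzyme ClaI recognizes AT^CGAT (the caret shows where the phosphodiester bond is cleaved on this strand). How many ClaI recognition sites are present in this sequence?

1

ATCGAT occurs starting at position 43.
ClaI cuts at 1 site.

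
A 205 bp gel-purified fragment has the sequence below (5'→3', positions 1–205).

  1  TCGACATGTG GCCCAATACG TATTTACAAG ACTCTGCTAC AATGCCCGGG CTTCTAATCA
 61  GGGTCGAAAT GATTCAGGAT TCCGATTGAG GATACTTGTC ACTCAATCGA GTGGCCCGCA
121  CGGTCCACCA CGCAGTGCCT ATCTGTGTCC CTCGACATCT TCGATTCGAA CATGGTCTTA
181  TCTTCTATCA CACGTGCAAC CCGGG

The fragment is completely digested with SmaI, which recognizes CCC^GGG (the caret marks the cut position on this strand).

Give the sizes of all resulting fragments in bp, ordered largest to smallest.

SmaI sites (CCCGGG) start at positions 45, 200.
SmaI cuts after base 3 of each site, so after positions 47, 202.
Linear molecule, 2 cuts → 3 fragments:
  1–47 → 47 bp
  48–202 → 155 bp
  203–205 → 3 bp
Sorted largest to smallest: 155, 47, 3 bp.

155, 47, 3 bp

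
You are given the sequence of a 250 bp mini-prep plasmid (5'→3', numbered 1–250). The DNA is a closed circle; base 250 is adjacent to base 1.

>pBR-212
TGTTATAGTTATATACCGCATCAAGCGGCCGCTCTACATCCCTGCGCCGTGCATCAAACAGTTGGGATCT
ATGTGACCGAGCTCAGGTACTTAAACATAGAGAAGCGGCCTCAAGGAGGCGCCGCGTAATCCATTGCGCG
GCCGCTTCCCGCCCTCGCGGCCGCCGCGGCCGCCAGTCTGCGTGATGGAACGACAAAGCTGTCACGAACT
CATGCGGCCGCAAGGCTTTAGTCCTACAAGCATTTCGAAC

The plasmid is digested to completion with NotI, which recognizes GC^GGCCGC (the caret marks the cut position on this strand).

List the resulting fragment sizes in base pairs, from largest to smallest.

NotI sites (GCGGCCGC) start at positions 25, 138, 157, 166, 214.
NotI cuts after base 2 of each site, so after positions 26, 139, 158, 167, 215.
Circular molecule, 5 cuts → 5 fragments:
  27–139 → 113 bp
  140–158 → 19 bp
  159–167 → 9 bp
  168–215 → 48 bp
  216–250 then 1–26 → 35 + 26 = 61 bp
Sorted largest to smallest: 113, 61, 48, 19, 9 bp.

113, 61, 48, 19, 9 bp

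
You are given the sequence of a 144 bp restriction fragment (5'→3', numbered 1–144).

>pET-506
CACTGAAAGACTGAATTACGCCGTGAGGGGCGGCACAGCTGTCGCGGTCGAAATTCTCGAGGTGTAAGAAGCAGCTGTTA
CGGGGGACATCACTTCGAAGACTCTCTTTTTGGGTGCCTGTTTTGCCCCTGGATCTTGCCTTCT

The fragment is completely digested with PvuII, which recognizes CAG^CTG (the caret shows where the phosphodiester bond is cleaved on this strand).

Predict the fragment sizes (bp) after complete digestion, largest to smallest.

70, 38, 36 bp

PvuII sites (CAGCTG) start at positions 36, 72.
PvuII cuts after base 3 of each site, so after positions 38, 74.
Linear molecule, 2 cuts → 3 fragments:
  1–38 → 38 bp
  39–74 → 36 bp
  75–144 → 70 bp
Sorted largest to smallest: 70, 38, 36 bp.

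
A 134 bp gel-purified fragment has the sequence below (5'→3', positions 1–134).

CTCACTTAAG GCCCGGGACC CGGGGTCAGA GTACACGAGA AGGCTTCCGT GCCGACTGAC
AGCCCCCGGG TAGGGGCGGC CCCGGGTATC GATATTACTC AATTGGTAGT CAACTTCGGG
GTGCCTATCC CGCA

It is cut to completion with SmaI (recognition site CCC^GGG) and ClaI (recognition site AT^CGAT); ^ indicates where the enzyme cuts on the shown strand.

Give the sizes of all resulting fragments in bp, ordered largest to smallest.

46, 45, 16, 14, 7, 6 bp

SmaI sites (CCCGGG) start at positions 12, 19, 65, 81.
SmaI cuts after base 3 of each site, so after positions 14, 21, 67, 83.
The ClaI site (ATCGAT) starts at position 88.
ClaI cuts after base 2 of each site, so after position 89.
Combined cut positions: 14, 21, 67, 83, 89.
Linear molecule, 5 cuts → 6 fragments:
  1–14 → 14 bp
  15–21 → 7 bp
  22–67 → 46 bp
  68–83 → 16 bp
  84–89 → 6 bp
  90–134 → 45 bp
Sorted largest to smallest: 46, 45, 16, 14, 7, 6 bp.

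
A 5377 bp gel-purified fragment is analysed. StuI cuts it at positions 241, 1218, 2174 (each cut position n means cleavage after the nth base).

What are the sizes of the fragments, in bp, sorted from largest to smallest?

3203, 977, 956, 241 bp

Linear molecule, 3 cuts → 4 fragments:
  241 − 0 = 241 bp
  1218 − 241 = 977 bp
  2174 − 1218 = 956 bp
  5377 − 2174 = 3203 bp
Sorted largest to smallest: 3203, 977, 956, 241 bp.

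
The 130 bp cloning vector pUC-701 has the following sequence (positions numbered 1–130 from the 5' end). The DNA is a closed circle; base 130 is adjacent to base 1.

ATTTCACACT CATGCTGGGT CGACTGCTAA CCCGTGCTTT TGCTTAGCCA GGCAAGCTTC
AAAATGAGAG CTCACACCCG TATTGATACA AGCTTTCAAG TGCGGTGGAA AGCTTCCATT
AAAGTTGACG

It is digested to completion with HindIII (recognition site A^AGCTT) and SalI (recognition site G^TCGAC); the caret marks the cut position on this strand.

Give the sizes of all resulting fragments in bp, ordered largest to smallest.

HindIII sites (AAGCTT) start at positions 54, 90, 110.
HindIII cuts after the first base of each site, so after positions 54, 90, 110.
The SalI site (GTCGAC) starts at position 19.
SalI cuts after the first base of each site, so after position 19.
Combined cut positions: 19, 54, 90, 110.
Circular molecule, 4 cuts → 4 fragments:
  20–54 → 35 bp
  55–90 → 36 bp
  91–110 → 20 bp
  111–130 then 1–19 → 20 + 19 = 39 bp
Sorted largest to smallest: 39, 36, 35, 20 bp.

39, 36, 35, 20 bp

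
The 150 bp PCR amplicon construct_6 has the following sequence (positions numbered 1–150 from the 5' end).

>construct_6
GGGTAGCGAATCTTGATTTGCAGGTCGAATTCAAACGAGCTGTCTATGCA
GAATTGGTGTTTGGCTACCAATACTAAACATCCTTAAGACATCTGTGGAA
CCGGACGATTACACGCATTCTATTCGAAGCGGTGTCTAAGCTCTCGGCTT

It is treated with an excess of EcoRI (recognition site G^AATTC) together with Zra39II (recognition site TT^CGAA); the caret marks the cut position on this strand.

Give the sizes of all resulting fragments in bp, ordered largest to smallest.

97, 27, 26 bp

The EcoRI site (GAATTC) starts at position 27.
EcoRI cuts after the first base of each site, so after position 27.
The Zra39II site (TTCGAA) starts at position 123.
Zra39II cuts after base 2 of each site, so after position 124.
Combined cut positions: 27, 124.
Linear molecule, 2 cuts → 3 fragments:
  1–27 → 27 bp
  28–124 → 97 bp
  125–150 → 26 bp
Sorted largest to smallest: 97, 27, 26 bp.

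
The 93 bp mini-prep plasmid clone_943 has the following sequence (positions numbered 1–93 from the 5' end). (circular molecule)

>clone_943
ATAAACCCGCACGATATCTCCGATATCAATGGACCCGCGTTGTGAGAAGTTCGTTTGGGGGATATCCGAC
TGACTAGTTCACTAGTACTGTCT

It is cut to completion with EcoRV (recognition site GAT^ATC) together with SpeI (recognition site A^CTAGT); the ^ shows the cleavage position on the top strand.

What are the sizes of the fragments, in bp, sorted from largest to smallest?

EcoRV sites (GATATC) start at positions 13, 22, 61.
EcoRV cuts after base 3 of each site, so after positions 15, 24, 63.
SpeI sites (ACTAGT) start at positions 73, 81.
SpeI cuts after the first base of each site, so after positions 73, 81.
Combined cut positions: 15, 24, 63, 73, 81.
Circular molecule, 5 cuts → 5 fragments:
  16–24 → 9 bp
  25–63 → 39 bp
  64–73 → 10 bp
  74–81 → 8 bp
  82–93 then 1–15 → 12 + 15 = 27 bp
Sorted largest to smallest: 39, 27, 10, 9, 8 bp.

39, 27, 10, 9, 8 bp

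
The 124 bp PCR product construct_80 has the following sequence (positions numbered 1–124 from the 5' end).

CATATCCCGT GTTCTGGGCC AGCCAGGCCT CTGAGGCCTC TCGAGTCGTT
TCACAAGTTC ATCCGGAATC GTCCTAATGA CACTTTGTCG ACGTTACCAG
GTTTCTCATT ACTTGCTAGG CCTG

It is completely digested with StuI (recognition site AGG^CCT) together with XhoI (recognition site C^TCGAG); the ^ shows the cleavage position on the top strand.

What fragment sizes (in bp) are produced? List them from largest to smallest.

StuI sites (AGGCCT) start at positions 25, 34, 118.
StuI cuts after base 3 of each site, so after positions 27, 36, 120.
The XhoI site (CTCGAG) starts at position 40.
XhoI cuts after the first base of each site, so after position 40.
Combined cut positions: 27, 36, 40, 120.
Linear molecule, 4 cuts → 5 fragments:
  1–27 → 27 bp
  28–36 → 9 bp
  37–40 → 4 bp
  41–120 → 80 bp
  121–124 → 4 bp
Sorted largest to smallest: 80, 27, 9, 4, 4 bp.

80, 27, 9, 4, 4 bp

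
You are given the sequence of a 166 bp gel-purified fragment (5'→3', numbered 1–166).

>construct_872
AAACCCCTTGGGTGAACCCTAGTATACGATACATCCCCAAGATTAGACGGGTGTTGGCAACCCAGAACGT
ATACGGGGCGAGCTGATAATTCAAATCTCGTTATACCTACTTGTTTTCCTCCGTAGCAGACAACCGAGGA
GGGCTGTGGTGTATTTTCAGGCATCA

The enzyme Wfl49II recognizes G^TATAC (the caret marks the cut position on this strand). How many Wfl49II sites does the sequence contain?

GTATAC occurs starting at positions 22, 69.
Wfl49II cuts at 2 sites.

2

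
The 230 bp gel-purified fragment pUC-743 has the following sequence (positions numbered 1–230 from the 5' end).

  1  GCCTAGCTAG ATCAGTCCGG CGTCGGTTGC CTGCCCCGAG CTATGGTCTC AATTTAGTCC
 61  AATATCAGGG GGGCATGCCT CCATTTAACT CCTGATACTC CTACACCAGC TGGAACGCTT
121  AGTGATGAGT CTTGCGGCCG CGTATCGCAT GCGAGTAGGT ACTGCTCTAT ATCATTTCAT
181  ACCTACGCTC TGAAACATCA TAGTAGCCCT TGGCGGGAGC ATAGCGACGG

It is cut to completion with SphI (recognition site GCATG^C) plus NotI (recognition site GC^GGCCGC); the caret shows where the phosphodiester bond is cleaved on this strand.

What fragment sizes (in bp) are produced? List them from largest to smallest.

SphI sites (GCATGC) start at positions 73, 147.
SphI cuts after base 5 of each site (before the last base), so after positions 77, 151.
The NotI site (GCGGCCGC) starts at position 134.
NotI cuts after base 2 of each site, so after position 135.
Combined cut positions: 77, 135, 151.
Linear molecule, 3 cuts → 4 fragments:
  1–77 → 77 bp
  78–135 → 58 bp
  136–151 → 16 bp
  152–230 → 79 bp
Sorted largest to smallest: 79, 77, 58, 16 bp.

79, 77, 58, 16 bp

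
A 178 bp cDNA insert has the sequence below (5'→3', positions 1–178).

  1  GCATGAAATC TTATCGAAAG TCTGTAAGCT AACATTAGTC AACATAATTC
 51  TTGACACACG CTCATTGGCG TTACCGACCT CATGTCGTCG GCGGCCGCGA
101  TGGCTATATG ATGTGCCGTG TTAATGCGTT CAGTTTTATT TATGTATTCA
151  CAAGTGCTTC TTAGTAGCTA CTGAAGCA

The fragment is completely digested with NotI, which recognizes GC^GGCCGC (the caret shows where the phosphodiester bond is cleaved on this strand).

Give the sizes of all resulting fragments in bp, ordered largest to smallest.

The NotI site (GCGGCCGC) starts at position 91.
NotI cuts after base 2 of each site, so after position 92.
Linear molecule, 1 cut → 2 fragments:
  1–92 → 92 bp
  93–178 → 86 bp
Sorted largest to smallest: 92, 86 bp.

92, 86 bp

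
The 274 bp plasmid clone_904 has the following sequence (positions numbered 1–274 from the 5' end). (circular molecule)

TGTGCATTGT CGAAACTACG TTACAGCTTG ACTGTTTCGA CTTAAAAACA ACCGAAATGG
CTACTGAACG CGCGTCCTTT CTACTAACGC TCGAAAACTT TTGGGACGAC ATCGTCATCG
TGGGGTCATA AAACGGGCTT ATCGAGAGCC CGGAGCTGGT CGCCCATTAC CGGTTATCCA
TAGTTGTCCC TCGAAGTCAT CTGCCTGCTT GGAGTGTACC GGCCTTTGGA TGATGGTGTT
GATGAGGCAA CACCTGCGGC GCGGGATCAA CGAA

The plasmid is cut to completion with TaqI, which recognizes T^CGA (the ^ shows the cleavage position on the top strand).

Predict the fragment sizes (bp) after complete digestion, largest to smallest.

TaqI sites (TCGA) start at positions 10, 37, 91, 142, 191.
TaqI cuts after the first base of each site, so after positions 10, 37, 91, 142, 191.
Circular molecule, 5 cuts → 5 fragments:
  11–37 → 27 bp
  38–91 → 54 bp
  92–142 → 51 bp
  143–191 → 49 bp
  192–274 then 1–10 → 83 + 10 = 93 bp
Sorted largest to smallest: 93, 54, 51, 49, 27 bp.

93, 54, 51, 49, 27 bp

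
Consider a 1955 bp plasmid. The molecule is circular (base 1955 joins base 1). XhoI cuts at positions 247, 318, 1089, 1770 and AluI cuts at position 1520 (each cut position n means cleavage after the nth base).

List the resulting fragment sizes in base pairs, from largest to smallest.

Combined cut positions (sorted): 247, 318, 1089, 1520, 1770.
Circular molecule, 5 cuts → 5 fragments:
  318 − 247 = 71 bp
  1089 − 318 = 771 bp
  1520 − 1089 = 431 bp
  1770 − 1520 = 250 bp
  wrap: 1955 − 1770 + 247 = 432 bp
Sorted largest to smallest: 771, 432, 431, 250, 71 bp.

771, 432, 431, 250, 71 bp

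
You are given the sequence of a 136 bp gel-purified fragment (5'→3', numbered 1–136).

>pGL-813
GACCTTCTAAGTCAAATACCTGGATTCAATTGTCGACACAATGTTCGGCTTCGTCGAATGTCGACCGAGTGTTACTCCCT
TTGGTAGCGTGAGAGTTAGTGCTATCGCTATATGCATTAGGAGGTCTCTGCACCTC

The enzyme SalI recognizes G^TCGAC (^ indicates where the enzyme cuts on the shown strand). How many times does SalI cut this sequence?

GTCGAC occurs starting at positions 32, 60.
SalI cuts at 2 sites.

2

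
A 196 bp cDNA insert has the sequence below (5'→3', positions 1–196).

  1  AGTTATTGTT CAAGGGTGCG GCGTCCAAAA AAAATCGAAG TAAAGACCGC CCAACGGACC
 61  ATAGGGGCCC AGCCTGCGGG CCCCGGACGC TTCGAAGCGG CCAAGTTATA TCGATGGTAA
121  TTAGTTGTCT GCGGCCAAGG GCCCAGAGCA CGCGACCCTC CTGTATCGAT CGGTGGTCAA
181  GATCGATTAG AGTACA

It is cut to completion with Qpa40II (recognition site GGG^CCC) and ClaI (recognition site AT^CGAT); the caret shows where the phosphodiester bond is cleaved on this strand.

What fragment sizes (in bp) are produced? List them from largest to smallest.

67, 31, 30, 25, 17, 13, 13 bp

Qpa40II sites (GGGCCC) start at positions 65, 78, 139.
Qpa40II cuts after base 3 of each site, so after positions 67, 80, 141.
ClaI sites (ATCGAT) start at positions 110, 165, 182.
ClaI cuts after base 2 of each site, so after positions 111, 166, 183.
Combined cut positions: 67, 80, 111, 141, 166, 183.
Linear molecule, 6 cuts → 7 fragments:
  1–67 → 67 bp
  68–80 → 13 bp
  81–111 → 31 bp
  112–141 → 30 bp
  142–166 → 25 bp
  167–183 → 17 bp
  184–196 → 13 bp
Sorted largest to smallest: 67, 31, 30, 25, 17, 13, 13 bp.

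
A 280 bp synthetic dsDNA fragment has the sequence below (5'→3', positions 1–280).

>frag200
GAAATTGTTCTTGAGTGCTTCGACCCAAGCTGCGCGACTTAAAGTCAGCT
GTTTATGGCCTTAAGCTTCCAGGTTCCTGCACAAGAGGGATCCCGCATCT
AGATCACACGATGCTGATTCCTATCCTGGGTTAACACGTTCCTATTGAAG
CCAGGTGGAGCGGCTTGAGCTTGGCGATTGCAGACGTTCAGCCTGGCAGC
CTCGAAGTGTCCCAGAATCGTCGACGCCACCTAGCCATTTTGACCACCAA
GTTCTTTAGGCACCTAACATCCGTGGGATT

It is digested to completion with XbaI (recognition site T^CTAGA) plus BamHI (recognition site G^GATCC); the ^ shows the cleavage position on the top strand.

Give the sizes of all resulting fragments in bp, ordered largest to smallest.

The XbaI site (TCTAGA) starts at position 98.
XbaI cuts after the first base of each site, so after position 98.
The BamHI site (GGATCC) starts at position 88.
BamHI cuts after the first base of each site, so after position 88.
Combined cut positions: 88, 98.
Linear molecule, 2 cuts → 3 fragments:
  1–88 → 88 bp
  89–98 → 10 bp
  99–280 → 182 bp
Sorted largest to smallest: 182, 88, 10 bp.

182, 88, 10 bp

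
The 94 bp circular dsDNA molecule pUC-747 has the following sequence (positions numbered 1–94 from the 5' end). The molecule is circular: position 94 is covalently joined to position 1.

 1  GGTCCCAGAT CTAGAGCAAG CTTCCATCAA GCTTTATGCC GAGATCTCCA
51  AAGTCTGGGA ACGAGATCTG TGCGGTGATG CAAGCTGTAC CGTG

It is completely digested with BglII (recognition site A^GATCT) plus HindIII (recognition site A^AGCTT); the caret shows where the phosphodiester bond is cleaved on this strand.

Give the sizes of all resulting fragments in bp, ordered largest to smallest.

37, 22, 13, 11, 11 bp

BglII sites (AGATCT) start at positions 7, 42, 64.
BglII cuts after the first base of each site, so after positions 7, 42, 64.
HindIII sites (AAGCTT) start at positions 18, 29.
HindIII cuts after the first base of each site, so after positions 18, 29.
Combined cut positions: 7, 18, 29, 42, 64.
Circular molecule, 5 cuts → 5 fragments:
  8–18 → 11 bp
  19–29 → 11 bp
  30–42 → 13 bp
  43–64 → 22 bp
  65–94 then 1–7 → 30 + 7 = 37 bp
Sorted largest to smallest: 37, 22, 13, 11, 11 bp.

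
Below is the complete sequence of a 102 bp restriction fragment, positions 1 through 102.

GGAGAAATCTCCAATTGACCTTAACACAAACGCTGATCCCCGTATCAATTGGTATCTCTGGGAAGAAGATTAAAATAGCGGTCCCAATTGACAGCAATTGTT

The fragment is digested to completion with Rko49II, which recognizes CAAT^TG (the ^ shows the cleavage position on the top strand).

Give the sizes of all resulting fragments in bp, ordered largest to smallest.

39, 34, 15, 10, 4 bp

Rko49II sites (CAATTG) start at positions 12, 46, 85, 95.
Rko49II cuts after base 4 of each site, so after positions 15, 49, 88, 98.
Linear molecule, 4 cuts → 5 fragments:
  1–15 → 15 bp
  16–49 → 34 bp
  50–88 → 39 bp
  89–98 → 10 bp
  99–102 → 4 bp
Sorted largest to smallest: 39, 34, 15, 10, 4 bp.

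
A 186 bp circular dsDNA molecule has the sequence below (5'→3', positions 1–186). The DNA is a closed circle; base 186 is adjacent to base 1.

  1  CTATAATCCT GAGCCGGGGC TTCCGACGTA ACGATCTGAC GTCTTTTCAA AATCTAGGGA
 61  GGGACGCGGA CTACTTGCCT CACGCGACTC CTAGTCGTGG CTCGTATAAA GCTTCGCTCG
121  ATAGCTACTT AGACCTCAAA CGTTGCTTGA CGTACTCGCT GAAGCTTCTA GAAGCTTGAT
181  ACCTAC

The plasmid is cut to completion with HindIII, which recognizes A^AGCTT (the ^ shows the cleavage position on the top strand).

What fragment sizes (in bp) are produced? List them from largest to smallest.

HindIII sites (AAGCTT) start at positions 109, 162, 172.
HindIII cuts after the first base of each site, so after positions 109, 162, 172.
Circular molecule, 3 cuts → 3 fragments:
  110–162 → 53 bp
  163–172 → 10 bp
  173–186 then 1–109 → 14 + 109 = 123 bp
Sorted largest to smallest: 123, 53, 10 bp.

123, 53, 10 bp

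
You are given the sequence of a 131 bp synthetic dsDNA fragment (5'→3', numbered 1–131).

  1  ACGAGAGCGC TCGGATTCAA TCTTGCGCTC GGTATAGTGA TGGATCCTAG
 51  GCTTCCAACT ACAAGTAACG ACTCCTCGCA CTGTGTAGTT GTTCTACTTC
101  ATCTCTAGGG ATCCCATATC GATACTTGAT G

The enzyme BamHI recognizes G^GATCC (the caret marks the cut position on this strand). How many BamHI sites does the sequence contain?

2

GGATCC occurs starting at positions 42, 109.
BamHI cuts at 2 sites.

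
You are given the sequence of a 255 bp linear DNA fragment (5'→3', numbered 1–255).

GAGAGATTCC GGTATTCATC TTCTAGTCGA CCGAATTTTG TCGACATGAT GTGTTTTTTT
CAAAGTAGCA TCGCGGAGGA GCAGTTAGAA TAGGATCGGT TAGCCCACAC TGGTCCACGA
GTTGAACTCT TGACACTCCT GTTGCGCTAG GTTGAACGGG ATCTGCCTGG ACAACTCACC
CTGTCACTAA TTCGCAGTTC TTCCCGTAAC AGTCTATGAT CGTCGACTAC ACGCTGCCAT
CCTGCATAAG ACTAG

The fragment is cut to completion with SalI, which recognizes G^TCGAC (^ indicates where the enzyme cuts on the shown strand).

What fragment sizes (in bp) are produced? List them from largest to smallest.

182, 33, 26, 14 bp

SalI sites (GTCGAC) start at positions 26, 40, 222.
SalI cuts after the first base of each site, so after positions 26, 40, 222.
Linear molecule, 3 cuts → 4 fragments:
  1–26 → 26 bp
  27–40 → 14 bp
  41–222 → 182 bp
  223–255 → 33 bp
Sorted largest to smallest: 182, 33, 26, 14 bp.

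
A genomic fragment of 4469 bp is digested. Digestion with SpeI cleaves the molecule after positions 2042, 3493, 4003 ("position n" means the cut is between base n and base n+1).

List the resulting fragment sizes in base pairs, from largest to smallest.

Linear molecule, 3 cuts → 4 fragments:
  2042 − 0 = 2042 bp
  3493 − 2042 = 1451 bp
  4003 − 3493 = 510 bp
  4469 − 4003 = 466 bp
Sorted largest to smallest: 2042, 1451, 510, 466 bp.

2042, 1451, 510, 466 bp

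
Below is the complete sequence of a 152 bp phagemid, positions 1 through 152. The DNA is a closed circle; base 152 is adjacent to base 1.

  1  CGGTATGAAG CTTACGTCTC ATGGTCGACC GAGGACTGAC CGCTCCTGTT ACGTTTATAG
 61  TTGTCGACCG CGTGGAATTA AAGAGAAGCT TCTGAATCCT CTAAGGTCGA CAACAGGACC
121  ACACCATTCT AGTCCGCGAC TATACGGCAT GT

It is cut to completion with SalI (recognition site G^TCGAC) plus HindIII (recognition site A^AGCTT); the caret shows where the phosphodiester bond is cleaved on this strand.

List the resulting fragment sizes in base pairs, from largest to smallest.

SalI sites (GTCGAC) start at positions 24, 63, 106.
SalI cuts after the first base of each site, so after positions 24, 63, 106.
HindIII sites (AAGCTT) start at positions 8, 86.
HindIII cuts after the first base of each site, so after positions 8, 86.
Combined cut positions: 8, 24, 63, 86, 106.
Circular molecule, 5 cuts → 5 fragments:
  9–24 → 16 bp
  25–63 → 39 bp
  64–86 → 23 bp
  87–106 → 20 bp
  107–152 then 1–8 → 46 + 8 = 54 bp
Sorted largest to smallest: 54, 39, 23, 20, 16 bp.

54, 39, 23, 20, 16 bp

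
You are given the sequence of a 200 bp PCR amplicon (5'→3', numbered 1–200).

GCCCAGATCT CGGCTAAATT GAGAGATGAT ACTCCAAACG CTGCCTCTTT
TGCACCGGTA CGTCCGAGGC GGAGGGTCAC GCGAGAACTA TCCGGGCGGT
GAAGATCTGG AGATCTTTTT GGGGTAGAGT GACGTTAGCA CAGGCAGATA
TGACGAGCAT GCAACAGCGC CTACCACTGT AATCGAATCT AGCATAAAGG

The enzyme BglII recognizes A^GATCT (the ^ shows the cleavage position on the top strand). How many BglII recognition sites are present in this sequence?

3

AGATCT occurs starting at positions 5, 103, 111.
BglII cuts at 3 sites.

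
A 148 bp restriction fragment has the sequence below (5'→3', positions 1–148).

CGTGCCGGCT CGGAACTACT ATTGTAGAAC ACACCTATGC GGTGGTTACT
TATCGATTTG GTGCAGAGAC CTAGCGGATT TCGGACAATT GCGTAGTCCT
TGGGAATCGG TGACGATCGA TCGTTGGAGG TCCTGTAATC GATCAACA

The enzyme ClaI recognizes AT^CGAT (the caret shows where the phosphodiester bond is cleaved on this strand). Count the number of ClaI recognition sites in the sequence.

3

ATCGAT occurs starting at positions 52, 116, 138.
ClaI cuts at 3 sites.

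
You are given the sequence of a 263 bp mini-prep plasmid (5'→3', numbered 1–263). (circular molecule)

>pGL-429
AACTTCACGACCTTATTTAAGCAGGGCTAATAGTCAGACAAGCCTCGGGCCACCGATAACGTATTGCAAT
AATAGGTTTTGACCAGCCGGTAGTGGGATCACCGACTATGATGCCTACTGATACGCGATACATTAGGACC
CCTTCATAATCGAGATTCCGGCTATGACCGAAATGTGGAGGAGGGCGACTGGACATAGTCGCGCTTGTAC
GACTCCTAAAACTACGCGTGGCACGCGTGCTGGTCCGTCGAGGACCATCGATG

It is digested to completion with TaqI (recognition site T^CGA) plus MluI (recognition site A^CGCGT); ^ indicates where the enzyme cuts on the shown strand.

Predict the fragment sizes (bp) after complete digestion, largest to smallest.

155, 74, 15, 10, 9 bp

TaqI sites (TCGA) start at positions 150, 248, 258.
TaqI cuts after the first base of each site, so after positions 150, 248, 258.
MluI sites (ACGCGT) start at positions 224, 233.
MluI cuts after the first base of each site, so after positions 224, 233.
Combined cut positions: 150, 224, 233, 248, 258.
Circular molecule, 5 cuts → 5 fragments:
  151–224 → 74 bp
  225–233 → 9 bp
  234–248 → 15 bp
  249–258 → 10 bp
  259–263 then 1–150 → 5 + 150 = 155 bp
Sorted largest to smallest: 155, 74, 15, 10, 9 bp.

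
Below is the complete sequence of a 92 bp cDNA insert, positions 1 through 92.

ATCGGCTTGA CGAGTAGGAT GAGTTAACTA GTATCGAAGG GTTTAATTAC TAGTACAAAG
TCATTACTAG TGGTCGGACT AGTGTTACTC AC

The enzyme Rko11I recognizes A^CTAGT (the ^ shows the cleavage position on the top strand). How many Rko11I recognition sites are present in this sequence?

ACTAGT occurs starting at positions 27, 49, 66, 78.
Rko11I cuts at 4 sites.

4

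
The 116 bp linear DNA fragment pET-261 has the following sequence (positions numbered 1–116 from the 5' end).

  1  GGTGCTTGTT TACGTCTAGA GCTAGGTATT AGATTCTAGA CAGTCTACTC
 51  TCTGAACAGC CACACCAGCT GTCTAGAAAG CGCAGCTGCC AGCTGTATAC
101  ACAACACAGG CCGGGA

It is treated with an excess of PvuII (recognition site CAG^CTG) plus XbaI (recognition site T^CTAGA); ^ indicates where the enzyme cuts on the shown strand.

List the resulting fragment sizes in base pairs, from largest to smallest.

33, 24, 20, 15, 13, 7, 4 bp

PvuII sites (CAGCTG) start at positions 66, 83, 90.
PvuII cuts after base 3 of each site, so after positions 68, 85, 92.
XbaI sites (TCTAGA) start at positions 15, 35, 72.
XbaI cuts after the first base of each site, so after positions 15, 35, 72.
Combined cut positions: 15, 35, 68, 72, 85, 92.
Linear molecule, 6 cuts → 7 fragments:
  1–15 → 15 bp
  16–35 → 20 bp
  36–68 → 33 bp
  69–72 → 4 bp
  73–85 → 13 bp
  86–92 → 7 bp
  93–116 → 24 bp
Sorted largest to smallest: 33, 24, 20, 15, 13, 7, 4 bp.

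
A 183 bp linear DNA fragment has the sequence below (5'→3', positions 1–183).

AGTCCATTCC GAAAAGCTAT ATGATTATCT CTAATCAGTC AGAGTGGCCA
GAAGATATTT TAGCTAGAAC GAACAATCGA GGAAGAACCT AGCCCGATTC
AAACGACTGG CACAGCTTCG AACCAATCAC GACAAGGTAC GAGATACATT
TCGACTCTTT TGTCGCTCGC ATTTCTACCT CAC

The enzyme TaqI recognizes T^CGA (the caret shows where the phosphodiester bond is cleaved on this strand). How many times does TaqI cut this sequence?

TCGA occurs starting at positions 77, 118, 151.
TaqI cuts at 3 sites.

3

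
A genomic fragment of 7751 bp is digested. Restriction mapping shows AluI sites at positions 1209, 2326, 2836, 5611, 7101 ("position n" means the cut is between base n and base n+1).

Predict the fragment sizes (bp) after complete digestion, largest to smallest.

2775, 1490, 1209, 1117, 650, 510 bp

Linear molecule, 5 cuts → 6 fragments:
  1209 − 0 = 1209 bp
  2326 − 1209 = 1117 bp
  2836 − 2326 = 510 bp
  5611 − 2836 = 2775 bp
  7101 − 5611 = 1490 bp
  7751 − 7101 = 650 bp
Sorted largest to smallest: 2775, 1490, 1209, 1117, 650, 510 bp.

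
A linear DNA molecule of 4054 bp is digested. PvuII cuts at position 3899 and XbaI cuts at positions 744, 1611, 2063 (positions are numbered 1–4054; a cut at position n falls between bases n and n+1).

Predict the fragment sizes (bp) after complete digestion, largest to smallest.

1836, 867, 744, 452, 155 bp

Combined cut positions (sorted): 744, 1611, 2063, 3899.
Linear molecule, 4 cuts → 5 fragments:
  744 − 0 = 744 bp
  1611 − 744 = 867 bp
  2063 − 1611 = 452 bp
  3899 − 2063 = 1836 bp
  4054 − 3899 = 155 bp
Sorted largest to smallest: 1836, 867, 744, 452, 155 bp.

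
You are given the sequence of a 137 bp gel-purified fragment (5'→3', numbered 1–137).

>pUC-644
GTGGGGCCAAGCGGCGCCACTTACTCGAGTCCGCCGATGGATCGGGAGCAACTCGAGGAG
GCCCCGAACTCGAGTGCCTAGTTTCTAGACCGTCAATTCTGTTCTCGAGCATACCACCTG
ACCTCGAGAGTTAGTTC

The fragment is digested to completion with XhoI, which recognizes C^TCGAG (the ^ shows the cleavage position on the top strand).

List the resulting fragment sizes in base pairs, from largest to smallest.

XhoI sites (CTCGAG) start at positions 24, 52, 69, 104, 123.
XhoI cuts after the first base of each site, so after positions 24, 52, 69, 104, 123.
Linear molecule, 5 cuts → 6 fragments:
  1–24 → 24 bp
  25–52 → 28 bp
  53–69 → 17 bp
  70–104 → 35 bp
  105–123 → 19 bp
  124–137 → 14 bp
Sorted largest to smallest: 35, 28, 24, 19, 17, 14 bp.

35, 28, 24, 19, 17, 14 bp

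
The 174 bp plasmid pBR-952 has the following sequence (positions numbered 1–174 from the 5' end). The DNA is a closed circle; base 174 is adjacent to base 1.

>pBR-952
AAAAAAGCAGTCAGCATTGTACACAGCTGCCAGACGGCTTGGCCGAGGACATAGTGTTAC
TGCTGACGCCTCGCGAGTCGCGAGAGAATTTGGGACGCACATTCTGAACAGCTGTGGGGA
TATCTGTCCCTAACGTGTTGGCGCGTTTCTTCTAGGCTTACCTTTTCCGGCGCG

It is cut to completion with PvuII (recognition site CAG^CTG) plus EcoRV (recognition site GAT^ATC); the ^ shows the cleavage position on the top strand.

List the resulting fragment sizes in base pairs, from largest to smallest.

PvuII sites (CAGCTG) start at positions 24, 109.
PvuII cuts after base 3 of each site, so after positions 26, 111.
The EcoRV site (GATATC) starts at position 119.
EcoRV cuts after base 3 of each site, so after position 121.
Combined cut positions: 26, 111, 121.
Circular molecule, 3 cuts → 3 fragments:
  27–111 → 85 bp
  112–121 → 10 bp
  122–174 then 1–26 → 53 + 26 = 79 bp
Sorted largest to smallest: 85, 79, 10 bp.

85, 79, 10 bp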